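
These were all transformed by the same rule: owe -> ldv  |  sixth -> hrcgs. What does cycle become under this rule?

Each pair mirrors across the alphabet (o↔l, w↔d, e↔v): positions sum to 25. Each letter is replaced by its mirror in the alphabet: a↔z, b↔y, c↔x, and so on (the Atbash cipher).
Applying it to cycle: c↔x, y↔b, c↔x, l↔o, e↔v.

xbxov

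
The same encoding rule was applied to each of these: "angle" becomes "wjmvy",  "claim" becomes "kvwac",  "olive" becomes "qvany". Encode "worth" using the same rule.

a(0)→w(22) and n(13)→j(9) fit y≡7x+22 (mod 26); the inverse of 7 mod 26 is 15. This is an affine cipher: with a=0,…,z=25, each position x becomes (7x+22) mod 26.
On worth: w(22)→7·22+22≡20=u; o(14)→7·14+22≡16=q; r(17)→7·17+22≡11=l; t(19)→7·19+22≡25=z; h(7)→7·7+22≡19=t (all mod 26).

uqlzt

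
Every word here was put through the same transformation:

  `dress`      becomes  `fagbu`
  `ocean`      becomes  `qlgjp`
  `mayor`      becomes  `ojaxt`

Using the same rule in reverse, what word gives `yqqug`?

whole

Shifts by position in dress: pos 0: d→f (+2), pos 1: r→a (+9), pos 2: e→g (+2), pos 3: s→b (+9) — repeating every 2. It's a Vigenère-style cipher with numeric key [2,9]: position i shifts by key[i mod 2].
Decoding yqqug: y−2=w, q−9=h, q−2=o, u−9=l, g−2=e.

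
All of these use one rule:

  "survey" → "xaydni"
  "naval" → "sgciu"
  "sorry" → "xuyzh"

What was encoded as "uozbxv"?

In survey: s→x is +5, u→a is +6, r→y is +7, v→d is +8 — the shift increases by 1 each position. The shift increases by 1 at each position, starting from +5: 5, 6, 7, ….
Decoding uozbxv: u−5=p, o−6=i, z−7=s, b−8=t, x−9=o, v−10=l.

pistol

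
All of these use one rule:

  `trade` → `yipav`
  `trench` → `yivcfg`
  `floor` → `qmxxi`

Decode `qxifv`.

t(19)→y(24) and r(17)→i(8) fit y≡21x+15 (mod 26); the inverse of 21 mod 26 is 5. Treating letters as 0–25, the rule is x ↦ 21x + 15 (mod 26).
Reversing it on qxifv: q(16)→5·(16−15)≡5=f; x(23)→5·(23−15)≡14=o; i(8)→5·(8−15)≡17=r; f(5)→5·(5−15)≡2=c; v(21)→5·(21−15)≡4=e (all mod 26).

force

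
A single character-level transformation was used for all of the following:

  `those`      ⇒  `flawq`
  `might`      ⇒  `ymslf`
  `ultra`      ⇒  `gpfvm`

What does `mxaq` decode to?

A repeating key of period 2 is used — shifts +12, +4 over and over.
Decoding mxaq: m−12=a, x−4=t, a−12=o, q−4=m.

atom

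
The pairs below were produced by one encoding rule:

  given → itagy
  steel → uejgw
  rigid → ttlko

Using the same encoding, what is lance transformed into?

Shifts by position in given: pos 0: g→i (+2), pos 1: i→t (+11), pos 2: v→a (+5), pos 3: e→g (+2), pos 4: n→y (+11) — repeating every 3. It's a Vigenère-style cipher with numeric key [2,11,5]: position i shifts by key[i mod 3].
For lance: l+2=n, a+11=l, n+5=s, c+2=e, e+11=p.

nlsep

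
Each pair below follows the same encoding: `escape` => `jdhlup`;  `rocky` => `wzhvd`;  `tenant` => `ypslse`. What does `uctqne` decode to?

profit

A repeating key of period 2 is used — shifts +5, +11 over and over.
Decoding uctqne: u−5=p, c−11=r, t−5=o, q−11=f, n−5=i, e−11=t.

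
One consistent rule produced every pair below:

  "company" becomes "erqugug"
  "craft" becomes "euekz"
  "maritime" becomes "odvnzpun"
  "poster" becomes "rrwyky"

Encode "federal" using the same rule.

In company: c→e is +2, o→r is +3, m→q is +4, p→u is +5 — the shift increases by 1 each position. Letter i (0-indexed) is shifted by i+2, so successive shifts are 2, 3, 4, ….
Applying it to federal: f+2=h, e+3=h, d+4=h, e+5=j, r+6=x, a+7=h, l+8=t.

hhhjxht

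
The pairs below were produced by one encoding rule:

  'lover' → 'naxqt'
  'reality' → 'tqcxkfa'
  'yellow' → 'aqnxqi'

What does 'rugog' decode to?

Shifts by position in lover: pos 0: l→n (+2), pos 1: o→a (+12), pos 2: v→x (+2), pos 3: e→q (+12) — repeating every 2. It's a Vigenère-style cipher with numeric key [2,12]: position i shifts by key[i mod 2].
Undoing it on rugog: r−2=p, u−12=i, g−2=e, o−12=c, g−2=e.

piece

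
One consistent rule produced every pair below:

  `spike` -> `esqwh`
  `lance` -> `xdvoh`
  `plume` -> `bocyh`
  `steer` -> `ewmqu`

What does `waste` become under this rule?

It's a Vigenère-style cipher with numeric key [12,3,8]: position i shifts by key[i mod 3].
For waste: w+12=i, a+3=d, s+8=a, t+12=f, e+3=h.

idafh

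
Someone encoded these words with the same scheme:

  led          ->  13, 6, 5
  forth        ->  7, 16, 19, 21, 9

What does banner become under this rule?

The number is (letter's place in the alphabet, a=1) + 1.
On banner: b=2→3, a=1→2, n=14→15, n=14→15, e=5→6, r=18→19.

3, 2, 15, 15, 6, 19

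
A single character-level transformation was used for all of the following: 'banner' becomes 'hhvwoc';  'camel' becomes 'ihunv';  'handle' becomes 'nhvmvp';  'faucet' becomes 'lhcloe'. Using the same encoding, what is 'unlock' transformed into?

autxmv

Letter i (0-indexed) is shifted by i+6, so successive shifts are 6, 7, 8, ….
For unlock: u+6=a, n+7=u, l+8=t, o+9=x, c+10=m, k+11=v.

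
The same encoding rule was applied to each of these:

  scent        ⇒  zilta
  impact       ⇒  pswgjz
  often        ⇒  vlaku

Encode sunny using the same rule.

zautf

A repeating key of period 2 is used — shifts +7, +6 over and over.
For sunny: s+7=z, u+6=a, n+7=u, n+6=t, y+7=f.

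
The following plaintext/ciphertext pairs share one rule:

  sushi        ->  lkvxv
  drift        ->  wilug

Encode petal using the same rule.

The word is reversed, then every letter is shifted forward by 3.
For petal: reverse → latep; then shift: l+3=o, a+3=d, t+3=w, e+3=h, p+3=s.

odwhs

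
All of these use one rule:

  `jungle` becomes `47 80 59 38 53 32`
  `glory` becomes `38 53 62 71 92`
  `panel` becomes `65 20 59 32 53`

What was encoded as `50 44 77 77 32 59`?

kitten

Each letter becomes 3×(its alphabet position, a=1..z=26) + 17.
Decoding 50 44 77 77 32 59: 50→(50−17)÷3=11=k, 44→(44−17)÷3=9=i, 77→(77−17)÷3=20=t, 77→(77−17)÷3=20=t, 32→(32−17)÷3=5=e, 59→(59−17)÷3=14=n.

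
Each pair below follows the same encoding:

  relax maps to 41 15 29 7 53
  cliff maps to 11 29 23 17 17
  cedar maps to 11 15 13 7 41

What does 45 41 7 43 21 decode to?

The formula is n = 2×(alphabet index, a=1) + 5.
Decoding 45 41 7 43 21: 45→(45−5)÷2=20=t, 41→(41−5)÷2=18=r, 7→(7−5)÷2=1=a, 43→(43−5)÷2=19=s, 21→(21−5)÷2=8=h.

trash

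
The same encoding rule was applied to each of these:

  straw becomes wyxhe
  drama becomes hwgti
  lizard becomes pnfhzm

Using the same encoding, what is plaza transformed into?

In straw: s→w is +4, t→y is +5, r→x is +6, a→h is +7 — the shift increases by 1 each position. The shift increases by 1 at each position, starting from +4: 4, 5, 6, ….
For plaza: p+4=t, l+5=q, a+6=g, z+7=g, a+8=i.

tqggi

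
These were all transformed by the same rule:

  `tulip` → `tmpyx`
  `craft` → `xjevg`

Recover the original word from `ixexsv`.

rotate

The output letters match the input read backwards, each shifted +4: tulip reversed is pilut. Two steps: reverse the string, then apply a Caesar shift of +4.
Reversing it on ixexsv: shift back: i−4=e, x−4=t, e−4=a, x−4=t, s−4=o, v−4=r → etator; then reverse → rotate.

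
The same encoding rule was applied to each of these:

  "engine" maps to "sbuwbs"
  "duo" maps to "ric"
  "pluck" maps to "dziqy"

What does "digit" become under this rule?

Compare letters: e→s is +14, n→b is +14, g→u is +14 — a constant shift. Each letter is shifted forward by 14 in the alphabet (a Caesar shift of +14).
On digit: d+14=r, i+14=w, g+14=u, i+14=w, t+14=h.

rwuwh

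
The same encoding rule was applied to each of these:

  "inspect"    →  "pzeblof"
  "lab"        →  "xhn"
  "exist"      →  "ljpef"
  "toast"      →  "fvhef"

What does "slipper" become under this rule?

expbbld

The shift depends on letter class: consonant n→z is +12, but vowel i→p is +7. The rule splits by letter class: vowels +7, consonants +12.
On slipper: s(cons)+12=e, l(cons)+12=x, i(vowel)+7=p, p(cons)+12=b, p(cons)+12=b, e(vowel)+7=l, r(cons)+12=d.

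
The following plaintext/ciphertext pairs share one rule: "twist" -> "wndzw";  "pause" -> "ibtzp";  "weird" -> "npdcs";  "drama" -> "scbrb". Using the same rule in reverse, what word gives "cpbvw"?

react

Treating letters as 0–25, the rule is x ↦ 23x + 1 (mod 26).
Undoing it on cpbvw: c(2)→17·(2−1)≡17=r; p(15)→17·(15−1)≡4=e; b(1)→17·(1−1)≡0=a; v(21)→17·(21−1)≡2=c; w(22)→17·(22−1)≡19=t (all mod 26).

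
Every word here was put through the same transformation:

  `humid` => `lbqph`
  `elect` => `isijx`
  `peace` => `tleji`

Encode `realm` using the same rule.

vlesq

It's a Vigenère-style cipher with numeric key [4,7]: position i shifts by key[i mod 2].
On realm: r+4=v, e+7=l, a+4=e, l+7=s, m+4=q.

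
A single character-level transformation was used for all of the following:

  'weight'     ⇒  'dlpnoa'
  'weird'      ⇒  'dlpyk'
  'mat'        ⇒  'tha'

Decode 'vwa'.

Compare letters: w→d is +7, e→l is +7, i→p is +7 — a constant shift. It's a constant shift of +7 (ROT7).
Undoing it on vwa: v−7=o, w−7=p, a−7=t.

opt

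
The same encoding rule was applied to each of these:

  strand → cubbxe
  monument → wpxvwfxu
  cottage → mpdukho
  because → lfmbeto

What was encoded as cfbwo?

Shifts by position in strand: pos 0: s→c (+10), pos 1: t→u (+1), pos 2: r→b (+10), pos 3: a→b (+1) — repeating every 2. It's a Vigenère-style cipher with numeric key [10,1]: position i shifts by key[i mod 2].
Decoding cfbwo: c−10=s, f−1=e, b−10=r, w−1=v, o−10=e.

serve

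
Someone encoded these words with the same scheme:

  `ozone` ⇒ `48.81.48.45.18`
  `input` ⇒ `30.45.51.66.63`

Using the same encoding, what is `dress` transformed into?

o(#15)→48 and z(#26)→81: differences scale by 3, so n = 3·pos + 3. The formula is n = 3×(alphabet index, a=1) + 3.
On dress: d=4→15, r=18→57, e=5→18, s=19→60, s=19→60.

15.57.18.60.60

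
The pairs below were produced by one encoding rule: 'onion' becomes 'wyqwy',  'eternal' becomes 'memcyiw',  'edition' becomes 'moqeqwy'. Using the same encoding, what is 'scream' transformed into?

dncmix

The shift depends on letter class: consonant n→y is +11, but vowel o→w is +8. Two shifts are in play — +8 for a/e/i/o/u, +11 for every other letter.
For scream: s(cons)+11=d, c(cons)+11=n, r(cons)+11=c, e(vowel)+8=m, a(vowel)+8=i, m(cons)+11=x.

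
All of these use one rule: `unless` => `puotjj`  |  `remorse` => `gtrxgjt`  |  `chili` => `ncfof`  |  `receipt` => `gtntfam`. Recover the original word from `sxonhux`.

volcano

u(20)→p(15) and n(13)→u(20) fit y≡3x+7 (mod 26); the inverse of 3 mod 26 is 9. Treating letters as 0–25, the rule is x ↦ 3x + 7 (mod 26).
Reversing it on sxonhux: s(18)→9·(18−7)≡21=v; x(23)→9·(23−7)≡14=o; o(14)→9·(14−7)≡11=l; n(13)→9·(13−7)≡2=c; h(7)→9·(7−7)≡0=a; u(20)→9·(20−7)≡13=n; x(23)→9·(23−7)≡14=o (all mod 26).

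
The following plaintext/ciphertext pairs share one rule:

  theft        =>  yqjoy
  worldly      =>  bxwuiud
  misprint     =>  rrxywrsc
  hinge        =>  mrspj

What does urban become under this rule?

Shifts by position in theft: pos 0: t→y (+5), pos 1: h→q (+9), pos 2: e→j (+5), pos 3: f→o (+9) — repeating every 2. A repeating key of period 2 is used — shifts +5, +9 over and over.
Applying it to urban: u+5=z, r+9=a, b+5=g, a+9=j, n+5=s.

zagjs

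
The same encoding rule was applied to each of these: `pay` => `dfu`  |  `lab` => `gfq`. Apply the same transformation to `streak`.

pfjwyx

The output letters match the input read backwards, each shifted +5: pay reversed is yap. Two steps: reverse the string, then apply a Caesar shift of +5.
For streak: reverse → kaerts; then shift: k+5=p, a+5=f, e+5=j, r+5=w, t+5=y, s+5=x.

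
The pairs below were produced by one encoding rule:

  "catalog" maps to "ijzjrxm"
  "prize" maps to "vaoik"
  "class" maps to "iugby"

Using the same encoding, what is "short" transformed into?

The shifts repeat in a cycle of length 2: positions 0,1,… shift by +6, +9, then the pattern repeats.
Applying it to short: s+6=y, h+9=q, o+6=u, r+9=a, t+6=z.

yquaz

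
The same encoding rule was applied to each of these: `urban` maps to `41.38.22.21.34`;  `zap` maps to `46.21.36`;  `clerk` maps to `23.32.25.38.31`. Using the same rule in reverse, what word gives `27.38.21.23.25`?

u is letter #21 and maps to 41: an offset of 20. Letters become their 1-based position plus 20 (so a→21, b→22, …).
Reversing it on 27.38.21.23.25: 27→(27−20)÷1=7=g, 38→(38−20)÷1=18=r, 21→(21−20)÷1=1=a, 23→(23−20)÷1=3=c, 25→(25−20)÷1=5=e.

grace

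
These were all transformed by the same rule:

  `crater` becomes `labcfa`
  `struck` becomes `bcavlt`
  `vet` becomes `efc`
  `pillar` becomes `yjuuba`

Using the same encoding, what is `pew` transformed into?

yff

The shift depends on letter class: consonant c→l is +9, but vowel a→b is +1. Vowels shift forward by 1 and consonants shift forward by 9.
For pew: p(cons)+9=y, e(vowel)+1=f, w(cons)+9=f.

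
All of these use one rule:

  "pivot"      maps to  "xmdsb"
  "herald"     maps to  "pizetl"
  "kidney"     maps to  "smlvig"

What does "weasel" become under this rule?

eieait

The shift depends on letter class: consonant p→x is +8, but vowel i→m is +4. Two shifts are in play — +4 for a/e/i/o/u, +8 for every other letter.
On weasel: w(cons)+8=e, e(vowel)+4=i, a(vowel)+4=e, s(cons)+8=a, e(vowel)+4=i, l(cons)+8=t.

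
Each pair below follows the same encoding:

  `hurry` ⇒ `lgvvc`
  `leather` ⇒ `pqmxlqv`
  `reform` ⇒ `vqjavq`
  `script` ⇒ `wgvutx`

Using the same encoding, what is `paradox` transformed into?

tmvmhab

The rule splits by letter class: vowels +12, consonants +4.
On paradox: p(cons)+4=t, a(vowel)+12=m, r(cons)+4=v, a(vowel)+12=m, d(cons)+4=h, o(vowel)+12=a, x(cons)+4=b.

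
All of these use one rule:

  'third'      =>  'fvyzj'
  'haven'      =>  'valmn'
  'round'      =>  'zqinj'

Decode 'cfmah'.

steal

t(19)→f(5) and h(7)→v(21) fit y≡3x+0 (mod 26); the inverse of 3 mod 26 is 9. Treating letters as 0–25, the rule is x ↦ 3x + 0 (mod 26).
Reversing it on cfmah: c(2)→9·(2−0)≡18=s; f(5)→9·(5−0)≡19=t; m(12)→9·(12−0)≡4=e; a(0)→9·(0−0)≡0=a; h(7)→9·(7−0)≡11=l (all mod 26).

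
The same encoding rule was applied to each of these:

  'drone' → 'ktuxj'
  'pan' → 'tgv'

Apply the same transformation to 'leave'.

The output letters match the input read backwards, each shifted +6: drone reversed is enord. Two steps: reverse the string, then apply a Caesar shift of +6.
Applying it to leave: reverse → evael; then shift: e+6=k, v+6=b, a+6=g, e+6=k, l+6=r.

kbgkr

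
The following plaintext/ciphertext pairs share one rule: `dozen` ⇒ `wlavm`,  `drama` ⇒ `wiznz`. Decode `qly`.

Each pair mirrors across the alphabet (d↔w, o↔l, z↔a): positions sum to 25. Each letter is replaced by its mirror in the alphabet: a↔z, b↔y, c↔x, and so on (the Atbash cipher).
Undoing it on qly: q↔j, l↔o, y↔b.

job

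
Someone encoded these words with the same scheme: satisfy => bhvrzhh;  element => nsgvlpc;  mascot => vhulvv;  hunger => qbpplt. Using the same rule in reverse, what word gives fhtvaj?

warmth

Shifts by position in satisfy: pos 0: s→b (+9), pos 1: a→h (+7), pos 2: t→v (+2), pos 3: i→r (+9), pos 4: s→z (+7), pos 5: f→h (+2) — repeating every 3. A repeating key of period 3 is used — shifts +9, +7, +2 over and over.
Decoding fhtvaj: f−9=w, h−7=a, t−2=r, v−9=m, a−7=t, j−2=h.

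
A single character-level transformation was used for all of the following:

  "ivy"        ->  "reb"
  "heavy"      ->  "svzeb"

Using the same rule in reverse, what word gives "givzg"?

treat

Each pair mirrors across the alphabet (i↔r, v↔e, y↔b): positions sum to 25. Each letter is replaced by its mirror in the alphabet: a↔z, b↔y, c↔x, and so on (the Atbash cipher).
Decoding givzg: g↔t, i↔r, v↔e, z↔a, g↔t.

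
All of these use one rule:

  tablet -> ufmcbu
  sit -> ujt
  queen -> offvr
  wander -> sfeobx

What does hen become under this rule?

ofi

Read the word backwards and shift each letter +1.
For hen: reverse → neh; then shift: n+1=o, e+1=f, h+1=i.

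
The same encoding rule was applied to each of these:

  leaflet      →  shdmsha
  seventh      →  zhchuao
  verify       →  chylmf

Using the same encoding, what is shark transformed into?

The rule splits by letter class: vowels +3, consonants +7.
Applying it to shark: s(cons)+7=z, h(cons)+7=o, a(vowel)+3=d, r(cons)+7=y, k(cons)+7=r.

zodyr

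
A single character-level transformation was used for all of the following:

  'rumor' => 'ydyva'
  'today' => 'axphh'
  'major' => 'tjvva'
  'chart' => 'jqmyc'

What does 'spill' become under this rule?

Shifts by position in rumor: pos 0: r→y (+7), pos 1: u→d (+9), pos 2: m→y (+12), pos 3: o→v (+7), pos 4: r→a (+9) — repeating every 3. A repeating key of period 3 is used — shifts +7, +9, +12 over and over.
For spill: s+7=z, p+9=y, i+12=u, l+7=s, l+9=u.

zyusu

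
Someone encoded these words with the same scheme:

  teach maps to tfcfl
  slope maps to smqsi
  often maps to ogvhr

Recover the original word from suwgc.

study

In teach: t→t is +0, e→f is +1, a→c is +2, c→f is +3 — the shift increases by 1 each position. The shift increases by 1 at each position, starting from +0: 0, 1, 2, ….
Undoing it on suwgc: s−0=s, u−1=t, w−2=u, g−3=d, c−4=y.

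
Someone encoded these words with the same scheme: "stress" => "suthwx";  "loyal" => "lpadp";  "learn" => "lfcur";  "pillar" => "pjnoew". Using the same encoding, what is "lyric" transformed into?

In stress: s→s is +0, t→u is +1, r→t is +2, e→h is +3 — the shift increases by 1 each position. The shift increases by 1 at each position, starting from +0: 0, 1, 2, ….
On lyric: l+0=l, y+1=z, r+2=t, i+3=l, c+4=g.

lztlg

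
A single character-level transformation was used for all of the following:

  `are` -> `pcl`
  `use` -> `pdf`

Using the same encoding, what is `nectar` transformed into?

clenpy

The output letters match the input read backwards, each shifted +11: are reversed is era. Read the word backwards and shift each letter +11.
For nectar: reverse → ratcen; then shift: r+11=c, a+11=l, t+11=e, c+11=n, e+11=p, n+11=y.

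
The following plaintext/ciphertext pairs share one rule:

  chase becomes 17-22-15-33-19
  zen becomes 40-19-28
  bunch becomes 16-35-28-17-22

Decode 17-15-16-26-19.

cable

c is letter #3 and maps to 17: an offset of 14. The number is (letter's place in the alphabet, a=1) + 14.
Decoding 17-15-16-26-19: 17→(17−14)÷1=3=c, 15→(15−14)÷1=1=a, 16→(16−14)÷1=2=b, 26→(26−14)÷1=12=l, 19→(19−14)÷1=5=e.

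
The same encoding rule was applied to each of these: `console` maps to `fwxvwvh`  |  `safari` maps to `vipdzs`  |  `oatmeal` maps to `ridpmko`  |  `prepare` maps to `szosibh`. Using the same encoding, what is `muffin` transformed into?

Shifts by position in console: pos 0: c→f (+3), pos 1: o→w (+8), pos 2: n→x (+10), pos 3: s→v (+3), pos 4: o→w (+8), pos 5: l→v (+10) — repeating every 3. The shifts repeat in a cycle of length 3: positions 0,1,… shift by +3, +8, +10, then the pattern repeats.
For muffin: m+3=p, u+8=c, f+10=p, f+3=i, i+8=q, n+10=x.

pcpiqx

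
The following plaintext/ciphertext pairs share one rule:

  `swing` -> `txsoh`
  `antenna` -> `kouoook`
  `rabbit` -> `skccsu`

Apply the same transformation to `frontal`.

gsyoukm

The shift depends on letter class: consonant s→t is +1, but vowel i→s is +10. The rule splits by letter class: vowels +10, consonants +1.
Applying it to frontal: f(cons)+1=g, r(cons)+1=s, o(vowel)+10=y, n(cons)+1=o, t(cons)+1=u, a(vowel)+10=k, l(cons)+1=m.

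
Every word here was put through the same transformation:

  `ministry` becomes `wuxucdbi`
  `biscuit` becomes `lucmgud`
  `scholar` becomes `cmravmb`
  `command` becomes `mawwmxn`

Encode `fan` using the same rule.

The shift depends on letter class: consonant m→w is +10, but vowel i→u is +12. Two shifts are in play — +12 for a/e/i/o/u, +10 for every other letter.
Applying it to fan: f(cons)+10=p, a(vowel)+12=m, n(cons)+10=x.

pmx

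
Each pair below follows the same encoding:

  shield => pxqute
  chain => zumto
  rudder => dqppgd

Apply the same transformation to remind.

The word is reversed, then every letter is shifted forward by 12.
On remind: reverse → dnimer; then shift: d+12=p, n+12=z, i+12=u, m+12=y, e+12=q, r+12=d.

pzuyqd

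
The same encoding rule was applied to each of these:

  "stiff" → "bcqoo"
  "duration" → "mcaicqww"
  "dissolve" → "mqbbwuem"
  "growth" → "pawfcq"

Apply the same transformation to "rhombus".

The shift depends on letter class: consonant s→b is +9, but vowel i→q is +8. The rule splits by letter class: vowels +8, consonants +9.
For rhombus: r(cons)+9=a, h(cons)+9=q, o(vowel)+8=w, m(cons)+9=v, b(cons)+9=k, u(vowel)+8=c, s(cons)+9=b.

aqwvkcb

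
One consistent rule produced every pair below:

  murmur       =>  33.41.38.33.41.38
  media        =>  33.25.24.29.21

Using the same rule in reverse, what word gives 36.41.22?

pub

m is letter #13 and maps to 33: an offset of 20. The number is (letter's place in the alphabet, a=1) + 20.
Reversing it on 36.41.22: 36→(36−20)÷1=16=p, 41→(41−20)÷1=21=u, 22→(22−20)÷1=2=b.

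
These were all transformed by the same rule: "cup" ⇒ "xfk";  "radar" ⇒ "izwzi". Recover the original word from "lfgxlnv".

Each letter is replaced by its mirror in the alphabet: a↔z, b↔y, c↔x, and so on (the Atbash cipher).
Undoing it on lfgxlnv: l↔o, f↔u, g↔t, x↔c, l↔o, n↔m, v↔e.

outcome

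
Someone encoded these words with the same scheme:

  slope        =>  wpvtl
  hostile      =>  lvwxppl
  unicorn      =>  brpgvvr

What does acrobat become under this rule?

The shift depends on letter class: consonant s→w is +4, but vowel o→v is +7. Vowels shift forward by 7 and consonants shift forward by 4.
On acrobat: a(vowel)+7=h, c(cons)+4=g, r(cons)+4=v, o(vowel)+7=v, b(cons)+4=f, a(vowel)+7=h, t(cons)+4=x.

hgvvfhx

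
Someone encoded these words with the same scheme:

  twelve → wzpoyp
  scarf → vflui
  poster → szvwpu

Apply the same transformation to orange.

zulqjp

The shift depends on letter class: consonant t→w is +3, but vowel e→p is +11. Two shifts are in play — +11 for a/e/i/o/u, +3 for every other letter.
For orange: o(vowel)+11=z, r(cons)+3=u, a(vowel)+11=l, n(cons)+3=q, g(cons)+3=j, e(vowel)+11=p.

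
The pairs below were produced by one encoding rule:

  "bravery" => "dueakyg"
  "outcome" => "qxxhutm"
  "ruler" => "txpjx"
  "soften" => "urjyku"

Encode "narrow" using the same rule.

In bravery: b→d is +2, r→u is +3, a→e is +4, v→a is +5 — the shift increases by 1 each position. Letter i (0-indexed) is shifted by i+2, so successive shifts are 2, 3, 4, ….
For narrow: n+2=p, a+3=d, r+4=v, r+5=w, o+6=u, w+7=d.

pdvwud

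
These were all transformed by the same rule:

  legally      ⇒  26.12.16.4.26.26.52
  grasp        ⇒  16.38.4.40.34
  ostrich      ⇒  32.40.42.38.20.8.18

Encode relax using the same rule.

38.12.26.4.50

l(#12)→26 and e(#5)→12: differences scale by 2, so n = 2·pos + 2. The formula is n = 2×(alphabet index, a=1) + 2.
Applying it to relax: r=18→38, e=5→12, l=12→26, a=1→4, x=24→50.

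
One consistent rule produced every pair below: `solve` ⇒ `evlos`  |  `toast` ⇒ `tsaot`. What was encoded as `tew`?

The word is simply reversed.
Undoing it on tew: then reverse → wet.

wet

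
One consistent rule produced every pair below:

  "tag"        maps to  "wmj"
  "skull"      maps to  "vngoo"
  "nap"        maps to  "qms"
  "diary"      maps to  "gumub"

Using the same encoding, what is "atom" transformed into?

mwap

The shift depends on letter class: consonant t→w is +3, but vowel a→m is +12. Vowels shift forward by 12 and consonants shift forward by 3.
For atom: a(vowel)+12=m, t(cons)+3=w, o(vowel)+12=a, m(cons)+3=p.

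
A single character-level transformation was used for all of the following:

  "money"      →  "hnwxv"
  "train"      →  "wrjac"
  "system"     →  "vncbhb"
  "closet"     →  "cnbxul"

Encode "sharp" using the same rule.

yajqb

The output letters match the input read backwards, each shifted +9: money reversed is yenom. Read the word backwards and shift each letter +9.
Applying it to sharp: reverse → prahs; then shift: p+9=y, r+9=a, a+9=j, h+9=q, s+9=b.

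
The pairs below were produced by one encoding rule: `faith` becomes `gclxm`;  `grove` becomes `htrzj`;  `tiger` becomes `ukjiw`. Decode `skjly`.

In faith: f→g is +1, a→c is +2, i→l is +3, t→x is +4 — the shift increases by 1 each position. Letter i (0-indexed) is shifted by i+1, so successive shifts are 1, 2, 3, ….
Undoing it on skjly: s−1=r, k−2=i, j−3=g, l−4=h, y−5=t.

right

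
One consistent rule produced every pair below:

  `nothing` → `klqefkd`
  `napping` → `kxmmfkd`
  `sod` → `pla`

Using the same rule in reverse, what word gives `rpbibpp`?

useless

Compare letters: n→k is +23, o→l is +23, t→q is +23 — a constant shift. It's a constant shift of +23 (ROT23).
Undoing it on rpbibpp: r−23=u, p−23=s, b−23=e, i−23=l, b−23=e, p−23=s, p−23=s.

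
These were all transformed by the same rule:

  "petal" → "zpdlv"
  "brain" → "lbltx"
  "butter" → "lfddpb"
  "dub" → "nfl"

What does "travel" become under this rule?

dblfpv

The shift depends on letter class: consonant p→z is +10, but vowel e→p is +11. Vowels shift forward by 11 and consonants shift forward by 10.
Applying it to travel: t(cons)+10=d, r(cons)+10=b, a(vowel)+11=l, v(cons)+10=f, e(vowel)+11=p, l(cons)+10=v.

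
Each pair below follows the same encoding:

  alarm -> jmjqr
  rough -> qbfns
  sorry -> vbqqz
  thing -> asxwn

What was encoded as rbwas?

a(0)→j(9) and l(11)→m(12) fit y≡5x+9 (mod 26); the inverse of 5 mod 26 is 21. Treating letters as 0–25, the rule is x ↦ 5x + 9 (mod 26).
Reversing it on rbwas: r(17)→21·(17−9)≡12=m; b(1)→21·(1−9)≡14=o; w(22)→21·(22−9)≡13=n; a(0)→21·(0−9)≡19=t; s(18)→21·(18−9)≡7=h (all mod 26).

month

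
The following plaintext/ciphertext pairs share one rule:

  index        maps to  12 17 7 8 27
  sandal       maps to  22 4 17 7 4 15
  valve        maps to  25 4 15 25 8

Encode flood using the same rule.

i is letter #9 and maps to 12: an offset of 3. Letters become their 1-based position plus 3 (so a→4, b→5, …).
On flood: f=6→9, l=12→15, o=15→18, o=15→18, d=4→7.

9 15 18 18 7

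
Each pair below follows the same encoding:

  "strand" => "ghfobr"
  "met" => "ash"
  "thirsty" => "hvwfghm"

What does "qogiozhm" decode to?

casualty

Compare letters: s→g is +14, t→h is +14, r→f is +14 — a constant shift. It's a constant shift of +14 (ROT14).
Undoing it on qogiozhm: q−14=c, o−14=a, g−14=s, i−14=u, o−14=a, z−14=l, h−14=t, m−14=y.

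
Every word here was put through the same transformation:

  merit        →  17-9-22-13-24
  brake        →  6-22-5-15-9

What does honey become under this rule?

Letters become their 1-based position plus 4 (so a→5, b→6, …).
Applying it to honey: h=8→12, o=15→19, n=14→18, e=5→9, y=25→29.

12-19-18-9-29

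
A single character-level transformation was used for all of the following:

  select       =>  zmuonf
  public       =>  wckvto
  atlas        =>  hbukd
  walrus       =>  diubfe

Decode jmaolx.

In select: s→z is +7, e→m is +8, l→u is +9, e→o is +10 — the shift increases by 1 each position. Letter i (0-indexed) is shifted by i+7, so successive shifts are 7, 8, 9, ….
Decoding jmaolx: j−7=c, m−8=e, a−9=r, o−10=e, l−11=a, x−12=l.

cereal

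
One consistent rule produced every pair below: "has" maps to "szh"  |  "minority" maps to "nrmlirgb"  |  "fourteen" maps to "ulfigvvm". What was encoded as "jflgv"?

quote

Each pair mirrors across the alphabet (h↔s, a↔z, s↔h): positions sum to 25. Letters are reflected about the middle of the alphabet (position → 25−position): Atbash.
Undoing it on jflgv: j↔q, f↔u, l↔o, g↔t, v↔e.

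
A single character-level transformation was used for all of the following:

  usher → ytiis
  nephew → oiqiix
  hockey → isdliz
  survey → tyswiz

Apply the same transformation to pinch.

qmodi

The shift depends on letter class: consonant s→t is +1, but vowel u→y is +4. Vowels shift forward by 4 and consonants shift forward by 1.
For pinch: p(cons)+1=q, i(vowel)+4=m, n(cons)+1=o, c(cons)+1=d, h(cons)+1=i.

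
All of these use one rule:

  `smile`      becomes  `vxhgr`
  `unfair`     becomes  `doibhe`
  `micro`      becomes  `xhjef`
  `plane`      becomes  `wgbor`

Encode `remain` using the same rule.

This is an affine cipher: with a=0,…,z=25, each position x becomes (17x+1) mod 26.
For remain: r(17)→17·17+1≡4=e; e(4)→17·4+1≡17=r; m(12)→17·12+1≡23=x; a(0)→17·0+1≡1=b; i(8)→17·8+1≡7=h; n(13)→17·13+1≡14=o (all mod 26).

erxbho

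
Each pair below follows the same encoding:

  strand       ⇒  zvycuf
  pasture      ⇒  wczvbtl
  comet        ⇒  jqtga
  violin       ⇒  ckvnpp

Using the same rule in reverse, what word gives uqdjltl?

nowhere

A repeating key of period 2 is used — shifts +7, +2 over and over.
Undoing it on uqdjltl: u−7=n, q−2=o, d−7=w, j−2=h, l−7=e, t−2=r, l−7=e.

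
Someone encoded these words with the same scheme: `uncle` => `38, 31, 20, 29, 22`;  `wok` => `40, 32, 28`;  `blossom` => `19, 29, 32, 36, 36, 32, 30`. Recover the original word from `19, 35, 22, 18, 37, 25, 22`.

Letters become their 1-based position plus 17 (so a→18, b→19, …).
Decoding 19, 35, 22, 18, 37, 25, 22: 19→(19−17)÷1=2=b, 35→(35−17)÷1=18=r, 22→(22−17)÷1=5=e, 18→(18−17)÷1=1=a, 37→(37−17)÷1=20=t, 25→(25−17)÷1=8=h, 22→(22−17)÷1=5=e.

breathe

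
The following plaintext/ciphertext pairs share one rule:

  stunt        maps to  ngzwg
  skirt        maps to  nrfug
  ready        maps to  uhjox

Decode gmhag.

theft

This is an affine cipher: with a=0,…,z=25, each position x becomes (19x+9) mod 26.
Undoing it on gmhag: g(6)→11·(6−9)≡19=t; m(12)→11·(12−9)≡7=h; h(7)→11·(7−9)≡4=e; a(0)→11·(0−9)≡5=f; g(6)→11·(6−9)≡19=t (all mod 26).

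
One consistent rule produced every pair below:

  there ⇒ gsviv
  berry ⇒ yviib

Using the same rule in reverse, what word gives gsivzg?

Each pair mirrors across the alphabet (t↔g, h↔s, e↔v): positions sum to 25. Letters are reflected about the middle of the alphabet (position → 25−position): Atbash.
Decoding gsivzg: g↔t, s↔h, i↔r, v↔e, z↔a, g↔t.

threat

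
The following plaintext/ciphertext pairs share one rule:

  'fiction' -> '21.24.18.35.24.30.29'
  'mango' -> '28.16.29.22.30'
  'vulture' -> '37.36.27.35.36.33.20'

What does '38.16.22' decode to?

Each letter is replaced by its alphabet position (a=1..z=26) + 15.
Decoding 38.16.22: 38→(38−15)÷1=23=w, 16→(16−15)÷1=1=a, 22→(22−15)÷1=7=g.

wag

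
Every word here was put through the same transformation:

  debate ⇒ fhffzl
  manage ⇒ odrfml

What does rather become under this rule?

tdxmky

In debate: d→f is +2, e→h is +3, b→f is +4, a→f is +5 — the shift increases by 1 each position. The shift increases by 1 at each position, starting from +2: 2, 3, 4, ….
Applying it to rather: r+2=t, a+3=d, t+4=x, h+5=m, e+6=k, r+7=y.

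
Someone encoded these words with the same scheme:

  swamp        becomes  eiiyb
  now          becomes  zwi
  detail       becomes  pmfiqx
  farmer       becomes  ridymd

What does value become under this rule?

hixcm

The shift depends on letter class: consonant s→e is +12, but vowel a→i is +8. The rule splits by letter class: vowels +8, consonants +12.
For value: v(cons)+12=h, a(vowel)+8=i, l(cons)+12=x, u(vowel)+8=c, e(vowel)+8=m.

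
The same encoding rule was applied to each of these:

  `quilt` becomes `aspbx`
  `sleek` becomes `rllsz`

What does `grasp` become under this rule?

wzhyn

The output letters match the input read backwards, each shifted +7: quilt reversed is tliuq. The word is reversed, then every letter is shifted forward by 7.
On grasp: reverse → psarg; then shift: p+7=w, s+7=z, a+7=h, r+7=y, g+7=n.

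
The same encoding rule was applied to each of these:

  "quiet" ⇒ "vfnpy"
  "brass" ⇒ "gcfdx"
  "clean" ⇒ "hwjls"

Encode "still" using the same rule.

xenwq

Shifts by position in quiet: pos 0: q→v (+5), pos 1: u→f (+11), pos 2: i→n (+5), pos 3: e→p (+11) — repeating every 2. It's a Vigenère-style cipher with numeric key [5,11]: position i shifts by key[i mod 2].
On still: s+5=x, t+11=e, i+5=n, l+11=w, l+5=q.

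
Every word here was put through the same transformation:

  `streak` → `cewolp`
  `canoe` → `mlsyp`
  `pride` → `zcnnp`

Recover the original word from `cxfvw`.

Shifts by position in streak: pos 0: s→c (+10), pos 1: t→e (+11), pos 2: r→w (+5), pos 3: e→o (+10), pos 4: a→l (+11), pos 5: k→p (+5) — repeating every 3. It's a Vigenère-style cipher with numeric key [10,11,5]: position i shifts by key[i mod 3].
Reversing it on cxfvw: c−10=s, x−11=m, f−5=a, v−10=l, w−11=l.

small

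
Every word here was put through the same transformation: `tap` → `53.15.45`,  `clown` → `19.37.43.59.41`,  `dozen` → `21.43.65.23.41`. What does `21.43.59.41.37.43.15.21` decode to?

t(#20)→53 and a(#1)→15: differences scale by 2, so n = 2·pos + 13. The formula is n = 2×(alphabet index, a=1) + 13.
Reversing it on 21.43.59.41.37.43.15.21: 21→(21−13)÷2=4=d, 43→(43−13)÷2=15=o, 59→(59−13)÷2=23=w, 41→(41−13)÷2=14=n, 37→(37−13)÷2=12=l, 43→(43−13)÷2=15=o, 15→(15−13)÷2=1=a, 21→(21−13)÷2=4=d.

download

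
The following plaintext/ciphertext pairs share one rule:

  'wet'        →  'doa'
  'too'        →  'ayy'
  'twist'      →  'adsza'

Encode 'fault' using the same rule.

Two shifts are in play — +10 for a/e/i/o/u, +7 for every other letter.
For fault: f(cons)+7=m, a(vowel)+10=k, u(vowel)+10=e, l(cons)+7=s, t(cons)+7=a.

mkesa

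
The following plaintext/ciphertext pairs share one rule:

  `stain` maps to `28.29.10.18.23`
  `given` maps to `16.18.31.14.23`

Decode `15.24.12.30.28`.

focus

s is letter #19 and maps to 28: an offset of 9. The number is (letter's place in the alphabet, a=1) + 9.
Reversing it on 15.24.12.30.28: 15→(15−9)÷1=6=f, 24→(24−9)÷1=15=o, 12→(12−9)÷1=3=c, 30→(30−9)÷1=21=u, 28→(28−9)÷1=19=s.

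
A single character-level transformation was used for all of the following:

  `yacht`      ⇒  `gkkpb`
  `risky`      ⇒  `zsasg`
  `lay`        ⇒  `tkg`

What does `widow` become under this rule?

eslye

The shift depends on letter class: consonant y→g is +8, but vowel a→k is +10. The rule splits by letter class: vowels +10, consonants +8.
Applying it to widow: w(cons)+8=e, i(vowel)+10=s, d(cons)+8=l, o(vowel)+10=y, w(cons)+8=e.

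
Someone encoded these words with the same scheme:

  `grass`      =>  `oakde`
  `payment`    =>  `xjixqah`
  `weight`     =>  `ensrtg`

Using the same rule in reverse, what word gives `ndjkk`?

fuzzy

In grass: g→o is +8, r→a is +9, a→k is +10, s→d is +11 — the shift increases by 1 each position. Each letter shifts forward by (position + 8), i.e. 8, 9, 10, … — the shift grows by one for each successive letter.
Decoding ndjkk: n−8=f, d−9=u, j−10=z, k−11=z, k−12=y.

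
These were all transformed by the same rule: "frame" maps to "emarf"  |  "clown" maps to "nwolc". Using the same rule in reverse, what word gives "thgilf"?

flight

The output letters match the input read backwards: frame reversed is emarf. It's just the letters in reverse order.
Decoding thgilf: then reverse → flight.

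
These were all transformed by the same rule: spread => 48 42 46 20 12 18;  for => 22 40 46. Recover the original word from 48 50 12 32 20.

With a=1..z=26, the number is 2·pos + 10.
Undoing it on 48 50 12 32 20: 48→(48−10)÷2=19=s, 50→(50−10)÷2=20=t, 12→(12−10)÷2=1=a, 32→(32−10)÷2=11=k, 20→(20−10)÷2=5=e.

stake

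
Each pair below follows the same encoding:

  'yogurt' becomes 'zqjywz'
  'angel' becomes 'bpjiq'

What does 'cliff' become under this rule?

In yogurt: y→z is +1, o→q is +2, g→j is +3, u→y is +4 — the shift increases by 1 each position. Letter i (0-indexed) is shifted by i+1, so successive shifts are 1, 2, 3, ….
Applying it to cliff: c+1=d, l+2=n, i+3=l, f+4=j, f+5=k.

dnljk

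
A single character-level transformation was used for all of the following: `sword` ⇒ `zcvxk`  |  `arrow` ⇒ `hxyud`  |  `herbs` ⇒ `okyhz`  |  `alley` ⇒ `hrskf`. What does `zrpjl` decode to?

Shifts by position in sword: pos 0: s→z (+7), pos 1: w→c (+6), pos 2: o→v (+7), pos 3: r→x (+6) — repeating every 2. The shifts repeat in a cycle of length 2: positions 0,1,… shift by +7, +6, then the pattern repeats.
Decoding zrpjl: z−7=s, r−6=l, p−7=i, j−6=d, l−7=e.

slide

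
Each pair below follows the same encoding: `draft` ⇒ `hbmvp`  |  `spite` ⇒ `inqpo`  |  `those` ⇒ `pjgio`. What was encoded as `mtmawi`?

d(3)→h(7) and r(17)→b(1) fit y≡7x+12 (mod 26); the inverse of 7 mod 26 is 15. Treating letters as 0–25, the rule is x ↦ 7x + 12 (mod 26).
Reversing it on mtmawi: m(12)→15·(12−12)≡0=a; t(19)→15·(19−12)≡1=b; m(12)→15·(12−12)≡0=a; a(0)→15·(0−12)≡2=c; w(22)→15·(22−12)≡20=u; i(8)→15·(8−12)≡18=s (all mod 26).

abacus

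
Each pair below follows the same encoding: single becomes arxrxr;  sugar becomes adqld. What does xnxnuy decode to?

Each letter shifts forward by (position + 8), i.e. 8, 9, 10, … — the shift grows by one for each successive letter.
Reversing it on xnxnuy: x−8=p, n−9=e, x−10=n, n−11=c, u−12=i, y−13=l.

pencil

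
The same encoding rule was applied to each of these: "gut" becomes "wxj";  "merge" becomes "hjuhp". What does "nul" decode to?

irk

The output letters match the input read backwards, each shifted +3: gut reversed is tug. Read the word backwards and shift each letter +3.
Decoding nul: shift back: n−3=k, u−3=r, l−3=i → kri; then reverse → irk.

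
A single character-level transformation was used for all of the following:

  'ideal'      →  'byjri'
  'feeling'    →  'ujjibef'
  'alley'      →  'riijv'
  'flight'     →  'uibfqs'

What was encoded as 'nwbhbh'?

i(8)→b(1) and d(3)→y(24) fit y≡11x+17 (mod 26); the inverse of 11 mod 26 is 19. Each letter's alphabet position (a=0..z=25) is mapped through 11·x+17 mod 26 — an affine cipher.
Reversing it on nwbhbh: n(13)→19·(13−17)≡2=c; w(22)→19·(22−17)≡17=r; b(1)→19·(1−17)≡8=i; h(7)→19·(7−17)≡18=s; b(1)→19·(1−17)≡8=i; h(7)→19·(7−17)≡18=s (all mod 26).

crisis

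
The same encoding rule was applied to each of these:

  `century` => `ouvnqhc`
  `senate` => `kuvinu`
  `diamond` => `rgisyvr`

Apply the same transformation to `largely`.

c(2)→o(14) and e(4)→u(20) fit y≡3x+8 (mod 26); the inverse of 3 mod 26 is 9. Treating letters as 0–25, the rule is x ↦ 3x + 8 (mod 26).
For largely: l(11)→3·11+8≡15=p; a(0)→3·0+8≡8=i; r(17)→3·17+8≡7=h; g(6)→3·6+8≡0=a; e(4)→3·4+8≡20=u; l(11)→3·11+8≡15=p; y(24)→3·24+8≡2=c (all mod 26).

pihaupc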